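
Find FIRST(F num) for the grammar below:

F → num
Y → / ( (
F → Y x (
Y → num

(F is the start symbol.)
FIRST sets of the non-terminals involved (from the grammar, by fixed-point iteration):
  FIRST(F) = { '/', 'num' }

To compute FIRST(F num), process the symbols left to right:
Symbol F is a non-terminal. Add FIRST(F) \ {ε} = { '/', 'num' }
F is not nullable (ε ∉ FIRST(F)), so stop here.
FIRST(F num) = { '/', 'num' }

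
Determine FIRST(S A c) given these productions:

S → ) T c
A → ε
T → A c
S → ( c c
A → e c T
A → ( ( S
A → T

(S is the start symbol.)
FIRST sets of the non-terminals involved (from the grammar, by fixed-point iteration):
  FIRST(S) = { '(', ')' }

To compute FIRST(S A c), process the symbols left to right:
Symbol S is a non-terminal. Add FIRST(S) \ {ε} = { '(', ')' }
S is not nullable (ε ∉ FIRST(S)), so stop here.
FIRST(S A c) = { '(', ')' }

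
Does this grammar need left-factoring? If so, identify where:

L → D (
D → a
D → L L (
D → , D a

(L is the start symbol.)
No, left-factoring is not needed

Left-factoring is needed when two productions for the same non-terminal
share a common prefix on the right-hand side.

Productions for D:
  D → a
  D → L L (
  D → , D a

No common prefixes found.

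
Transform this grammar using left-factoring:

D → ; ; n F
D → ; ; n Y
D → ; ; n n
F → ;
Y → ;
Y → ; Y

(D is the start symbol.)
D → ; ; n D'
D' → F
D' → Y
D' → n
F → ;
Y → ; Y'
Y' → ε
Y' → Y

Left-factoring transforms A → αβ₁ | αβ₂ into A → αA' and A' → β₁ | β₂
(α is the longest common prefix among the alternatives). Repeat until
no nonterminal has two alternatives with a common prefix.

Round 1: D has alternatives sharing prefix '; ; n'. Introduce D': D → ; ; n D'
  Add: D' → F
  Add: D' → Y
  Add: D' → n

Round 2: Y has alternatives sharing prefix ';'. Introduce Y': Y → ; Y'
  Add: Y' → ε
  Add: Y' → Y

No remaining common prefixes — done.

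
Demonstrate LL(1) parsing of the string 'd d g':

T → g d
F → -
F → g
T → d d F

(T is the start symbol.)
LL(1) parsing maintains a stack (initially the start symbol over $) and the input. At each step: if the stack top is a terminal, match it against the current input token; if it is a non-terminal N, replace it with the RHS of M[N, lookahead] (the unique production whose predict set contains the lookahead).

Stack is shown with the top on the left.

Stack    Input    Action
------------------------
T $      d d g $  output T → d d F
d d F $  d d g $  match 'd'
d F $    d g $    match 'd'
F $      g $      output F → g
g $      g $      match 'g'
$        $        accept

The string is accepted.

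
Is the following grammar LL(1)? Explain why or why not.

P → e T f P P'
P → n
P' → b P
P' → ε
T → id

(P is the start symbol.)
Relevant sets:
  FOLLOW(P') = { $, 'b' }

For P:
  PREDICT(P → e T f P P') = { 'e' }
  PREDICT(P → n) = { 'n' }
For P':
  PREDICT(P' → b P) = { 'b' }
  PREDICT(P' → ε) = { $, 'b' }
T has a single production, so nothing to check there.

Conflict found: Predict set conflict for P': { 'b' }
The grammar is NOT LL(1).

Answer: No. Predict set conflict for P': { 'b' }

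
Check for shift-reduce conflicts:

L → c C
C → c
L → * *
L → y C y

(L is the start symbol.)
No shift-reduce conflicts

A shift-reduce conflict occurs when an LR(0) state has both:
  - a complete (reduce) item [A → α .] (dot at the end), and
  - a shift item [B → β . c γ] (dot before a terminal).

Augment with L' → L and build the canonical LR(0) collection (I0 = CLOSURE({[L' → . L]}), then GOTO on every symbol after a dot until no new states appear). It has 10 states:
  I0: { [L → . * *], [L → . c C], [L → . y C y], [L' → . L] }  — shift
  I1: { [L → * . *] }  — shift
  I2: { [L' → L .] }  — accept
  I3: { [C → . c], [L → c . C] }  — shift
  I4: { [C → . c], [L → y . C y] }  — shift
  I5: { [L → y C . y] }  — shift
  I6: { [C → c .] }  — reduce
  I7: { [L → y C y .] }  — reduce
  I8: { [L → c C .] }  — reduce
  I9: { [L → * * .] }  — reduce

No state contains both a complete item and a shift item.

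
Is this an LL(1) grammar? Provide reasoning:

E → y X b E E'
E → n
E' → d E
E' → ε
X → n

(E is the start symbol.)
No. Predict set conflict for E': { 'd' }

A grammar is LL(1) if for each non-terminal N with multiple productions, the predict sets of those productions are pairwise disjoint, where PREDICT(N → α) = (FIRST(α) \ {ε}) ∪ (FOLLOW(N) if α ⇒* ε).

Relevant sets:
  FOLLOW(E') = { $, 'd' }

For E:
  PREDICT(E → y X b E E') = { 'y' }
  PREDICT(E → n) = { 'n' }
For E':
  PREDICT(E' → d E) = { 'd' }
  PREDICT(E' → ε) = { $, 'd' }
X has a single production, so nothing to check there.

Conflict found: Predict set conflict for E': { 'd' }
The grammar is NOT LL(1).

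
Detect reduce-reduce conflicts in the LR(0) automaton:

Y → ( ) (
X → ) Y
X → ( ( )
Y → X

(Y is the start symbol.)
Augment with Y' → Y and build the canonical LR(0) collection (I0 = CLOSURE({[Y' → . Y]}), then GOTO on every symbol after a dot until no new states appear). It has 10 states:
  I0: { [X → . ( ( )], [X → . ) Y], [Y → . ( ) (], [Y → . X], [Y' → . Y] }  — shift
  I1: { [X → ( . ( )], [Y → ( . ) (] }  — shift
  I2: { [X → ) . Y], [X → . ( ( )], [X → . ) Y], [Y → . ( ) (], [Y → . X] }  — shift
  I3: { [Y → X .] }  — reduce
  I4: { [Y' → Y .] }  — accept
  I5: { [X → ) Y .] }  — reduce
  I6: { [X → ( ( . )] }  — shift
  I7: { [Y → ( ) . (] }  — shift
  I8: { [Y → ( ) ( .] }  — reduce
  I9: { [X → ( ( ) .] }  — reduce

No state contains more than one complete item.

Answer: No reduce-reduce conflicts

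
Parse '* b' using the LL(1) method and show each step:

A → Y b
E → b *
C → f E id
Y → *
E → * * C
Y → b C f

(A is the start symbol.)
LL(1) parsing maintains a stack (initially the start symbol over $) and the input. At each step: if the stack top is a terminal, match it against the current input token; if it is a non-terminal N, replace it with the RHS of M[N, lookahead] (the unique production whose predict set contains the lookahead).

Stack is shown with the top on the left.

Stack  Input  Action
--------------------
A $    * b $  output A → Y b
Y b $  * b $  output Y → *
* b $  * b $  match '*'
b $    b $    match 'b'
$      $      accept

The string is accepted.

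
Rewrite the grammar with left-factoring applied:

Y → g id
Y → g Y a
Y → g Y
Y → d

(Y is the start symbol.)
Y → g Y'
Y' → id
Y' → Y Y''
Y'' → a
Y'' → ε
Y → d

Left-factoring transforms A → αβ₁ | αβ₂ into A → αA' and A' → β₁ | β₂
(α is the longest common prefix among the alternatives). Repeat until
no nonterminal has two alternatives with a common prefix.

Round 1: Y has alternatives sharing prefix 'g'. Introduce Y': Y → g Y'
  Add: Y' → id
  Add: Y' → Y a
  Add: Y' → Y

Round 2: Y' has alternatives sharing prefix 'Y'. Introduce Y'': Y' → Y Y''
  Add: Y'' → a
  Add: Y'' → ε

No remaining common prefixes — done.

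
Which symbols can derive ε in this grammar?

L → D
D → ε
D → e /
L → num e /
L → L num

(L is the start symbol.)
ε-productions: D → ε
So D is immediately nullable.
L → D: every symbol on the right is nullable, so L is nullable too.
Every non-terminal is now nullable.
Nullable = { 'D', 'L' }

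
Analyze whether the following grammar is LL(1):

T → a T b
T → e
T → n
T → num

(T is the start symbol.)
A grammar is LL(1) if for each non-terminal N with multiple productions, the predict sets of those productions are pairwise disjoint, where PREDICT(N → α) = (FIRST(α) \ {ε}) ∪ (FOLLOW(N) if α ⇒* ε).

For T:
  PREDICT(T → a T b) = { 'a' }
  PREDICT(T → e) = { 'e' }
  PREDICT(T → n) = { 'n' }
  PREDICT(T → num) = { 'num' }

All predict sets are disjoint. The grammar IS LL(1).

Answer: Yes, the grammar is LL(1).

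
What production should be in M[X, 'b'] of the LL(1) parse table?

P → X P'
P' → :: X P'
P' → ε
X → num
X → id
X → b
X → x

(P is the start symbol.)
To find M[X, 'b'], we find productions for X where 'b' is in the predict set (PREDICT(N → α) = (FIRST(α) \ {ε}) ∪ (FOLLOW(N) if α ⇒* ε)).

X → num: PREDICT = { 'num' }
X → id: PREDICT = { 'id' }
X → b: PREDICT = { 'b' }
  'b' is in predict set, so this production goes in M[X, 'b']
X → x: PREDICT = { 'x' }

M[X, 'b'] = X → b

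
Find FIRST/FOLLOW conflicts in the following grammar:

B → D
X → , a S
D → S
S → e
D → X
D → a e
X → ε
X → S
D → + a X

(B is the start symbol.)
A FIRST/FOLLOW conflict occurs when a non-terminal N has a nullable alternative N → β (β ⇒* ε) and another alternative N → α with FIRST(α) ∩ FOLLOW(N) ≠ ∅: on such a lookahead the parser cannot decide between expanding α and letting N vanish via β.

Nullable non-terminals: B, D, X.
FIRST sets used below: FIRST(S) = { 'e' }, FIRST(X) = { ',', 'e', ε }
B has a nullable alternative but only one production, so nothing to check.

D: nullable alternative(s) D → X; FOLLOW(D) = { $ }
  D → S: FIRST \ {ε} = { 'e' } — disjoint from FOLLOW(D)
  D → X: FIRST \ {ε} = { ',', 'e' } — this is the only nullable alternative, skip
  D → a e: FIRST \ {ε} = { 'a' } — disjoint from FOLLOW(D)
  D → + a X: FIRST \ {ε} = { '+' } — disjoint from FOLLOW(D)

X: nullable alternative(s) X → ε; FOLLOW(X) = { $ }
  X → , a S: FIRST \ {ε} = { ',' } — disjoint from FOLLOW(X)
  X → ε: FIRST \ {ε} = { } — this is the only nullable alternative, skip
  X → S: FIRST \ {ε} = { 'e' } — disjoint from FOLLOW(X)

S has no nullable alternative, so no FIRST/FOLLOW check is needed there.

No FIRST/FOLLOW conflicts found.

Answer: No FIRST/FOLLOW conflicts.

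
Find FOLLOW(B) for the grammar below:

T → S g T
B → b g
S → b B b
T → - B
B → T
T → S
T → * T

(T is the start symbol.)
{ $, 'b' }

To compute FOLLOW(B), find every occurrence of B on a right-hand side N → α B β: add FIRST(β) \ {ε}, and if β is empty or nullable also add FOLLOW(N). Iterate to a fixed point.

In S → b B b: B is followed by b, add FIRST(b) \ {ε} = { 'b' }
In T → - B: B is at the end, add FOLLOW(T)

The FOLLOW sets referred to above (computed the same way, to a fixed point):
  FOLLOW(T) = { $, 'b' }

Taking the union: FOLLOW(B) = { $, 'b' }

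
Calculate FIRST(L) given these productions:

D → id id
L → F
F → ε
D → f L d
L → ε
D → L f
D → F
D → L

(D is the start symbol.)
To compute FIRST(L), examine every production with L on the left-hand side, reading each right-hand side left to right until a non-nullable symbol is reached.

FIRST sets of the other non-terminals involved (by the same procedure, iterated to a fixed point):
  FIRST(F) = { ε }

From L → F:
  - F is a non-terminal: add FIRST(F) \ {ε} = { }
    F is nullable and nothing follows, so the whole right-hand side can vanish: ε ∈ FIRST(L)
From L → ε:
  - ε-production, so ε ∈ FIRST(L)

Collecting: FIRST(L) = { ε }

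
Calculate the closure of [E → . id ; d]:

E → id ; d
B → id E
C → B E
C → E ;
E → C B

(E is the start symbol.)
{ [E → . id ; d] }

To compute CLOSURE, for each item [A → α.Bβ] where B is a non-terminal, add [B → .γ] for all productions B → γ; repeat for the newly added items until nothing changes.

Start with: [E → . id ; d]
The dot precedes the terminal id, so nothing is added.

CLOSURE = { [E → . id ; d] }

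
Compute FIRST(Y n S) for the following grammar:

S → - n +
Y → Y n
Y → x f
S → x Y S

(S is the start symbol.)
{ 'x' }

FIRST sets of the non-terminals involved (from the grammar, by fixed-point iteration):
  FIRST(Y) = { 'x' }

To compute FIRST(Y n S), process the symbols left to right:
Symbol Y is a non-terminal. Add FIRST(Y) \ {ε} = { 'x' }
Y is not nullable (ε ∉ FIRST(Y)), so stop here.
FIRST(Y n S) = { 'x' }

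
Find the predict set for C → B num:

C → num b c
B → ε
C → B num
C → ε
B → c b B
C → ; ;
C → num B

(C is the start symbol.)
{ 'c', 'num' }

PREDICT(C → B num) = (FIRST(RHS) \ {ε}) ∪ (FOLLOW(C) if ε ∈ FIRST(RHS), i.e. RHS ⇒* ε)
FIRST(B) = { 'c', ε }
FIRST(B num) = { 'c', 'num' }
ε ∉ FIRST(B num), so FOLLOW(C) is not added.
PREDICT(C → B num) = { 'c', 'num' }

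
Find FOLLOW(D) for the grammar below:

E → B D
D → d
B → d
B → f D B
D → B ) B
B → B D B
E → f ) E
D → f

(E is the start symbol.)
{ $, 'd', 'f' }

To compute FOLLOW(D), find every occurrence of D on a right-hand side N → α D β: add FIRST(β) \ {ε}, and if β is empty or nullable also add FOLLOW(N). Iterate to a fixed point.

In E → B D: D is at the end, add FOLLOW(E)
In B → f D B: D is followed by B, add FIRST(B) \ {ε} = { 'd', 'f' }
In B → B D B: D is followed by B, add FIRST(B) \ {ε} = { 'd', 'f' }

The FOLLOW sets referred to above (computed the same way, to a fixed point):
  FOLLOW(E) = { $ }

Taking the union: FOLLOW(D) = { $, 'd', 'f' }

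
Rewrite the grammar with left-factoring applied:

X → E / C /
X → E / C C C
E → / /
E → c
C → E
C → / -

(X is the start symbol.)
X → E / C X'
X' → /
X' → C C
E → / /
E → c
C → E
C → / -

Left-factoring transforms A → αβ₁ | αβ₂ into A → αA' and A' → β₁ | β₂
(α is the longest common prefix among the alternatives). Repeat until
no nonterminal has two alternatives with a common prefix.

Round 1: X has alternatives sharing prefix 'E / C'. Introduce X': X → E / C X'
  Add: X' → /
  Add: X' → C C

No remaining common prefixes — done.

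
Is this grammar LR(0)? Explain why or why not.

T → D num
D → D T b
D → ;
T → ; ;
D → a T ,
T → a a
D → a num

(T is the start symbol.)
Augment with T' → T and build the canonical LR(0) collection (I0 = CLOSURE({[T' → . T]}), then GOTO on every symbol after a dot until no new states appear). It has 13 states:
  I0: { [D → . ;], [D → . D T b], [D → . a T ,], [D → . a num], [T → . ; ;], [T → . D num], [T → . a a], [T' → . T] }  — shift
  I1: { [D → ; .], [T → ; . ;] }  — shift, reduce
  I2: { [D → . ;], [D → . D T b], [D → . a T ,], [D → . a num], [D → D . T b], [T → . ; ;], [T → . D num], [T → . a a], [T → D . num] }  — shift
  I3: { [T' → T .] }  — accept
  I4: { [D → . ;], [D → . D T b], [D → . a T ,], [D → . a num], [D → a . T ,], [D → a . num], [T → . ; ;], [T → . D num], [T → . a a], [T → a . a] }  — shift
  I5: { [D → a T . ,] }  — shift
  I6: { [D → . ;], [D → . D T b], [D → . a T ,], [D → . a num], [D → a . T ,], [D → a . num], [T → . ; ;], [T → . D num], [T → . a a], [T → a . a], [T → a a .] }  — shift, reduce
  I7: { [D → a num .] }  — reduce
  I8: { [D → a T , .] }  — reduce
  I9: { [D → D T . b] }  — shift
  I10: { [T → D num .] }  — reduce
  I11: { [D → D T b .] }  — reduce
  I12: { [T → ; ; .] }  — reduce

Conflict in state I1:
  Shift-reduce conflict between [D → ; .] and [T → ; . ;]
So the grammar is NOT LR(0).

Answer: No. Shift-reduce conflict between [D → ; .] and [T → ; . ;]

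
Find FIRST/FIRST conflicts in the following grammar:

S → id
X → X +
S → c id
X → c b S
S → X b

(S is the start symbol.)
FIRST sets of the non-terminals at (or reachable through a nullable prefix from) the front of some alternative:
  FIRST(X) = { 'c' }

Productions for S:
  S → id: FIRST = { 'id' }
  S → c id: FIRST = { 'c' }
  S → X b: FIRST = { 'c' }
Productions for X:
  X → X +: FIRST = { 'c' }
  X → c b S: FIRST = { 'c' }

Conflict for S: S → c id and S → X b
  Overlap: { 'c' }
Conflict for X: X → X + and X → c b S
  Overlap: { 'c' }

Answer: Yes. S → c id / S → X b on { 'c' }; X → X '+' / X → c b S on { 'c' }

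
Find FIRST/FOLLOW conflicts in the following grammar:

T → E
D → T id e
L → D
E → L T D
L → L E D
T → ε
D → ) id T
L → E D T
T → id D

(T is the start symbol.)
Yes. T → E with FOLLOW(T) on { ')', 'id' }; T → id D with FOLLOW(T) on { 'id' }

A FIRST/FOLLOW conflict occurs when a non-terminal N has a nullable alternative N → β (β ⇒* ε) and another alternative N → α with FIRST(α) ∩ FOLLOW(N) ≠ ∅: on such a lookahead the parser cannot decide between expanding α and letting N vanish via β.

Nullable non-terminals: T.
FIRST sets used below: FIRST(E) = { ')', 'id' }

T: nullable alternative(s) T → ε; FOLLOW(T) = { $, ')', 'id' }
  T → E: FIRST \ {ε} = { ')', 'id' } — overlaps FOLLOW(T) on { ')', 'id' }: CONFLICT
  T → ε: FIRST \ {ε} = { } — this is the only nullable alternative, skip
  T → id D: FIRST \ {ε} = { 'id' } — overlaps FOLLOW(T) on { 'id' }: CONFLICT

D, E, L have no nullable alternative, so no FIRST/FOLLOW check is needed there.

So the grammar has 2 FIRST/FOLLOW conflicts (marked CONFLICT above).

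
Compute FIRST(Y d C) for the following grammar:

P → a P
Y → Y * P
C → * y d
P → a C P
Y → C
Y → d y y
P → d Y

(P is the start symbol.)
FIRST sets of the non-terminals involved (from the grammar, by fixed-point iteration):
  FIRST(Y) = { '*', 'd' }

To compute FIRST(Y d C), process the symbols left to right:
Symbol Y is a non-terminal. Add FIRST(Y) \ {ε} = { '*', 'd' }
Y is not nullable (ε ∉ FIRST(Y)), so stop here.
FIRST(Y d C) = { '*', 'd' }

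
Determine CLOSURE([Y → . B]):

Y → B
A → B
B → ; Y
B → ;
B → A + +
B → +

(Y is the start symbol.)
To compute CLOSURE, for each item [A → α.Bβ] where B is a non-terminal, add [B → .γ] for all productions B → γ; repeat for the newly added items until nothing changes.

Start with: [Y → . B]
  [Y → . B] has the dot before B: add [B → . ; Y], [B → . ;], [B → . A + +], [B → . +]
  [B → . A + +] has the dot before A: add [A → . B]
No further items can be added.

CLOSURE = { [A → . B], [B → . +], [B → . ; Y], [B → . ;], [B → . A + +], [Y → . B] }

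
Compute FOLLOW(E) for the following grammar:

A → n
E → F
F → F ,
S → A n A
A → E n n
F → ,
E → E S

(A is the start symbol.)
{ ',', 'n' }

To compute FOLLOW(E), find every occurrence of E on a right-hand side N → α E β: add FIRST(β) \ {ε}, and if β is empty or nullable also add FOLLOW(N). Iterate to a fixed point.

In A → E n n: E is followed by n n, add FIRST(n n) \ {ε} = { 'n' }
In E → E S: E is followed by S, add FIRST(S) \ {ε} = { ',', 'n' }

Taking the union: FOLLOW(E) = { ',', 'n' }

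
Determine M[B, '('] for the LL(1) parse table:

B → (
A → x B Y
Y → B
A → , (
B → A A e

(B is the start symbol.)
To find M[B, '('], we find productions for B where '(' is in the predict set (PREDICT(N → α) = (FIRST(α) \ {ε}) ∪ (FOLLOW(N) if α ⇒* ε)).

Relevant sets:
  FIRST(A) = { ',', 'x' }

B → (: PREDICT = { '(' }
  '(' is in predict set, so this production goes in M[B, '(']
B → A A e: PREDICT = { ',', 'x' }

M[B, '('] = B → (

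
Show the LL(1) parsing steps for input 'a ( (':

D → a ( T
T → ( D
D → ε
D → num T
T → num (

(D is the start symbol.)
Stack is shown with the top on the left.

Stack    Input    Action
------------------------
D $      a ( ( $  output D → a ( T
a ( T $  a ( ( $  match 'a'
( T $    ( ( $    match '('
T $      ( $      output T → ( D
( D $    ( $      match '('
D $      $        output D → ε
$        $        accept

The string is accepted.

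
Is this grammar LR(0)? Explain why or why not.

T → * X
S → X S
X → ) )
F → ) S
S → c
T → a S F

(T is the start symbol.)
Yes, the grammar is LR(0)

A grammar is LR(0) if no state in the canonical LR(0) collection has:
  - both a shift item (dot before a terminal) and a complete item (shift-reduce conflict), or
  - two or more complete items (reduce-reduce conflict; the accept item [T' → T .] counts as a complete item here).

Augment with T' → T and build the canonical LR(0) collection (I0 = CLOSURE({[T' → . T]}), then GOTO on every symbol after a dot until no new states appear). It has 14 states:
  I0: { [T → . * X], [T → . a S F], [T' → . T] }  — shift
  I1: { [T → * . X], [X → . ) )] }  — shift
  I2: { [T' → T .] }  — accept
  I3: { [S → . X S], [S → . c], [T → a . S F], [X → . ) )] }  — shift
  I4: { [X → ) . )] }  — shift
  I5: { [F → . ) S], [T → a S . F] }  — shift
  I6: { [S → . X S], [S → . c], [S → X . S], [X → . ) )] }  — shift
  I7: { [S → c .] }  — reduce
  I8: { [S → X S .] }  — reduce
  I9: { [F → ) . S], [S → . X S], [S → . c], [X → . ) )] }  — shift
  I10: { [T → a S F .] }  — reduce
  I11: { [F → ) S .] }  — reduce
  I12: { [X → ) ) .] }  — reduce
  I13: { [T → * X .] }  — reduce

Every state is either a pure shift/goto state or contains exactly one complete item and nothing to shift — no conflicts. The grammar is LR(0).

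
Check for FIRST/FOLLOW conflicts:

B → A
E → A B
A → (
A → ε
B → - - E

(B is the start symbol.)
A FIRST/FOLLOW conflict occurs when a non-terminal N has a nullable alternative N → β (β ⇒* ε) and another alternative N → α with FIRST(α) ∩ FOLLOW(N) ≠ ∅: on such a lookahead the parser cannot decide between expanding α and letting N vanish via β.

Nullable non-terminals: A, B, E.
FIRST sets used below: FIRST(A) = { '(', ε }

A: nullable alternative(s) A → ε; FOLLOW(A) = { $, '(', '-' }
  A → (: FIRST \ {ε} = { '(' } — overlaps FOLLOW(A) on { '(' }: CONFLICT
  A → ε: FIRST \ {ε} = { } — this is the only nullable alternative, skip

B: nullable alternative(s) B → A; FOLLOW(B) = { $ }
  B → A: FIRST \ {ε} = { '(' } — this is the only nullable alternative, skip
  B → - - E: FIRST \ {ε} = { '-' } — disjoint from FOLLOW(B)
E has a nullable alternative but only one production, so nothing to check.

So the grammar has 1 FIRST/FOLLOW conflict (marked CONFLICT above).

Answer: Yes. A → '(' with FOLLOW(A) on { '(' }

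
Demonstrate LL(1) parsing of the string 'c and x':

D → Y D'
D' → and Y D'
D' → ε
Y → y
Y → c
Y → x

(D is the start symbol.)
LL(1) parsing maintains a stack (initially the start symbol over $) and the input. At each step: if the stack top is a terminal, match it against the current input token; if it is a non-terminal N, replace it with the RHS of M[N, lookahead] (the unique production whose predict set contains the lookahead).

Stack is shown with the top on the left.

Stack       Input      Action
-----------------------------
D $         c and x $  output D → Y D'
Y D' $      c and x $  output Y → c
c D' $      c and x $  match 'c'
D' $        and x $    output D' → and Y D'
and Y D' $  and x $    match 'and'
Y D' $      x $        output Y → x
x D' $      x $        match 'x'
D' $        $          output D' → ε
$           $          accept

The string is accepted.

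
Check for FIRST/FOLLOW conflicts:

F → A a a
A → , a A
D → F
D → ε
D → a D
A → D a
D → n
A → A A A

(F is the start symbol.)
A FIRST/FOLLOW conflict occurs when a non-terminal N has a nullable alternative N → β (β ⇒* ε) and another alternative N → α with FIRST(α) ∩ FOLLOW(N) ≠ ∅: on such a lookahead the parser cannot decide between expanding α and letting N vanish via β.

Nullable non-terminals: D.
FIRST sets used below: FIRST(F) = { ',', 'a', 'n' }

D: nullable alternative(s) D → ε; FOLLOW(D) = { 'a' }
  D → F: FIRST \ {ε} = { ',', 'a', 'n' } — overlaps FOLLOW(D) on { 'a' }: CONFLICT
  D → ε: FIRST \ {ε} = { } — this is the only nullable alternative, skip
  D → a D: FIRST \ {ε} = { 'a' } — overlaps FOLLOW(D) on { 'a' }: CONFLICT
  D → n: FIRST \ {ε} = { 'n' } — disjoint from FOLLOW(D)

A, F have no nullable alternative, so no FIRST/FOLLOW check is needed there.

So the grammar has 2 FIRST/FOLLOW conflicts (marked CONFLICT above).

Answer: Yes. D → F with FOLLOW(D) on { 'a' }; D → a D with FOLLOW(D) on { 'a' }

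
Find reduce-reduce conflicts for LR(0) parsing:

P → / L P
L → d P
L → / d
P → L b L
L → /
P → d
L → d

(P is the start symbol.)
A reduce-reduce conflict occurs when an LR(0) state has two complete items [A → α .] and [B → β .] — both call for a reduction, and with no lookahead the parser cannot choose between them.

Augment with P' → P and build the canonical LR(0) collection (I0 = CLOSURE({[P' → . P]}), then GOTO on every symbol after a dot until no new states appear). It has 14 states:
  I0: { [L → . / d], [L → . /], [L → . d P], [L → . d], [P → . / L P], [P → . L b L], [P → . d], [P' → . P] }  — shift
  I1: { [L → . / d], [L → . /], [L → . d P], [L → . d], [L → / . d], [L → / .], [P → / . L P] }  — shift, reduce
  I2: { [P → L . b L] }  — shift
  I3: { [P' → P .] }  — accept
  I4: { [L → . / d], [L → . /], [L → . d P], [L → . d], [L → d . P], [L → d .], [P → . / L P], [P → . L b L], [P → . d], [P → d .] }  — shift, 2 reduces
  I5: { [L → d P .] }  — reduce
  I6: { [L → . / d], [L → . /], [L → . d P], [L → . d], [P → L b . L] }  — shift
  I7: { [L → / . d], [L → / .] }  — shift, reduce
  I8: { [P → L b L .] }  — reduce
  I9: { [L → . / d], [L → . /], [L → . d P], [L → . d], [L → d . P], [L → d .], [P → . / L P], [P → . L b L], [P → . d] }  — shift, reduce
  I10: { [L → / d .] }  — reduce
  I11: { [L → . / d], [L → . /], [L → . d P], [L → . d], [P → . / L P], [P → . L b L], [P → . d], [P → / L . P] }  — shift
  I12: { [L → . / d], [L → . /], [L → . d P], [L → . d], [L → / d .], [L → d . P], [L → d .], [P → . / L P], [P → . L b L], [P → . d] }  — shift, 2 reduces
  I13: { [P → / L P .] }  — reduce

I4 contains complete items [L → d .], [P → d .] — reduce-reduce conflict.
I12 contains complete items [L → / d .], [L → d .] — reduce-reduce conflict.

Answer: Yes — I4: [L → d .] vs [P → d .]; I12: [L → / d .] vs [L → d .]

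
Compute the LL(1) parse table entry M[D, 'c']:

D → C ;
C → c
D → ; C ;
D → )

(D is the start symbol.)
To find M[D, 'c'], we find productions for D where 'c' is in the predict set (PREDICT(N → α) = (FIRST(α) \ {ε}) ∪ (FOLLOW(N) if α ⇒* ε)).

Relevant sets:
  FIRST(C) = { 'c' }

D → C ;: PREDICT = { 'c' }
  'c' is in predict set, so this production goes in M[D, 'c']
D → ; C ;: PREDICT = { ';' }
D → ): PREDICT = { ')' }

M[D, 'c'] = D → C ;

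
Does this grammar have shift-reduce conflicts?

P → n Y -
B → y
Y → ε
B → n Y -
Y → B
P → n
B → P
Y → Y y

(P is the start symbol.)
Yes — I2: [P → n .] vs [B → . n Y -]; I6: [P → n .] vs [B → . n Y -]

A shift-reduce conflict occurs when an LR(0) state has both:
  - a complete (reduce) item [A → α .] (dot at the end), and
  - a shift item [B → β . c γ] (dot before a terminal).

Augment with P' → P and build the canonical LR(0) collection (I0 = CLOSURE({[P' → . P]}), then GOTO on every symbol after a dot until no new states appear). It has 12 states:
  I0: { [P → . n Y -], [P → . n], [P' → . P] }  — shift
  I1: { [P' → P .] }  — accept
  I2: { [B → . P], [B → . n Y -], [B → . y], [P → . n Y -], [P → . n], [P → n . Y -], [P → n .], [Y → . B], [Y → . Y y], [Y → .] }  — shift, 2 reduces
  I3: { [Y → B .] }  — reduce
  I4: { [B → P .] }  — reduce
  I5: { [P → n Y . -], [Y → Y . y] }  — shift
  I6: { [B → . P], [B → . n Y -], [B → . y], [B → n . Y -], [P → . n Y -], [P → . n], [P → n . Y -], [P → n .], [Y → . B], [Y → . Y y], [Y → .] }  — shift, 2 reduces
  I7: { [B → y .] }  — reduce
  I8: { [B → n Y . -], [P → n Y . -], [Y → Y . y] }  — shift
  I9: { [B → n Y - .], [P → n Y - .] }  — 2 reduces
  I10: { [Y → Y y .] }  — reduce
  I11: { [P → n Y - .] }  — reduce

I2 contains reduce items [P → n .], [Y → .] and shift items [B → . n Y -], [B → . y], [P → . n], [P → . n Y -] — shift-reduce conflict.
I6 contains reduce items [P → n .], [Y → .] and shift items [B → . n Y -], [B → . y], [P → . n], [P → . n Y -] — shift-reduce conflict.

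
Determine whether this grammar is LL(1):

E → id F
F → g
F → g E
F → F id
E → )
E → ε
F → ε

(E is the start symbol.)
No. Predict set conflict for E: { 'id' }

Relevant sets:
  FIRST(F) = { 'g', 'id', ε }
  FOLLOW(E) = { $, 'id' }
  FOLLOW(F) = { $, 'id' }

For E:
  PREDICT(E → id F) = { 'id' }
  PREDICT(E → ')') = { ')' }
  PREDICT(E → ε) = { $, 'id' }
For F:
  PREDICT(F → g) = { 'g' }
  PREDICT(F → g E) = { 'g' }
  PREDICT(F → F id) = { 'g', 'id' }
  PREDICT(F → ε) = { $, 'id' }

Conflict found: Predict set conflict for E: { 'id' }
The grammar is NOT LL(1).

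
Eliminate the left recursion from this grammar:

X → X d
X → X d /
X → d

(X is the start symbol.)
X → d X'
X' → d X'
X' → d / X'
X' → ε

X is directly left-recursive. The standard transformation for
  A → A α₁ | ... | A α_m | β₁ | ... | β_n
is
  A  → β₁ A' | ... | β_n A'
  A' → α₁ A' | ... | α_m A' | ε

X → d becomes X → d X'
X → X d becomes X' → d X'
X → X d / becomes X' → d / X'
Add X' → ε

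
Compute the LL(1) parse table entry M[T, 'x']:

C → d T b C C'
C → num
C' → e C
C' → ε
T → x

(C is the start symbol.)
T → x

To find M[T, 'x'], we find productions for T where 'x' is in the predict set (PREDICT(N → α) = (FIRST(α) \ {ε}) ∪ (FOLLOW(N) if α ⇒* ε)).

T → x: PREDICT = { 'x' }
  'x' is in predict set, so this production goes in M[T, 'x']

M[T, 'x'] = T → x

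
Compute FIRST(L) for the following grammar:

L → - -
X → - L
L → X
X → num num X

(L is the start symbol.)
{ '-', 'num' }

To compute FIRST(L), examine every production with L on the left-hand side, reading each right-hand side left to right until a non-nullable symbol is reached.

FIRST sets of the other non-terminals involved (by the same procedure, iterated to a fixed point):
  FIRST(X) = { '-', 'num' }

From L → - -:
  - '-' is a terminal: add '-' and stop
From L → X:
  - X is a non-terminal: add FIRST(X) \ {ε} = { '-', 'num' }
    X is not nullable, so stop

Collecting: FIRST(L) = { '-', 'num' }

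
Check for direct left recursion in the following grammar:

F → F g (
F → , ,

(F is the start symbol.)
Yes, F is left-recursive

F → F g (: LEFT RECURSIVE (starts with F)
F → , ,: starts with ','

The grammar has direct left recursion on: F.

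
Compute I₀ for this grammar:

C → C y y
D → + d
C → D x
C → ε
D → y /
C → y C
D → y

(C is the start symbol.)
{ [C → . C y y], [C → . D x], [C → . y C], [C → .], [C' → . C], [D → . + d], [D → . y /], [D → . y] }

First, augment the grammar with C' → C
I₀ = CLOSURE({ [C' → . C] }):
  [C' → . C] has the dot before C: add [C → . C y y], [C → . D x], [C → .], [C → . y C]
  [C → . D x] has the dot before D: add [D → . + d], [D → . y /], [D → . y]
No further items can be added.

I₀ = { [C → . C y y], [C → . D x], [C → . y C], [C → .], [C' → . C], [D → . + d], [D → . y /], [D → . y] }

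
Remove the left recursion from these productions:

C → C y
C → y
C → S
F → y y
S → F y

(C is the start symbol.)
C → y C'
C → S C'
C' → y C'
C' → ε
F → y y
S → F y

C is directly left-recursive. The standard transformation for
  A → A α₁ | ... | A α_m | β₁ | ... | β_n
is
  A  → β₁ A' | ... | β_n A'
  A' → α₁ A' | ... | α_m A' | ε

C → y becomes C → y C'
C → S becomes C → S C'
C → C y becomes C' → y C'
Add C' → ε

Productions for other non-terminals are unchanged:
  F → y y
  S → F y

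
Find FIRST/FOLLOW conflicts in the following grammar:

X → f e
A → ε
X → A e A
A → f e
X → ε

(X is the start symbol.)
No FIRST/FOLLOW conflicts.

A FIRST/FOLLOW conflict occurs when a non-terminal N has a nullable alternative N → β (β ⇒* ε) and another alternative N → α with FIRST(α) ∩ FOLLOW(N) ≠ ∅: on such a lookahead the parser cannot decide between expanding α and letting N vanish via β.

Nullable non-terminals: A, X.
FIRST sets used below: FIRST(A) = { 'f', ε }

A: nullable alternative(s) A → ε; FOLLOW(A) = { $, 'e' }
  A → ε: FIRST \ {ε} = { } — this is the only nullable alternative, skip
  A → f e: FIRST \ {ε} = { 'f' } — disjoint from FOLLOW(A)

X: nullable alternative(s) X → ε; FOLLOW(X) = { $ }
  X → f e: FIRST \ {ε} = { 'f' } — disjoint from FOLLOW(X)
  X → A e A: FIRST \ {ε} = { 'e', 'f' } — disjoint from FOLLOW(X)
  X → ε: FIRST \ {ε} = { } — this is the only nullable alternative, skip

No FIRST/FOLLOW conflicts found.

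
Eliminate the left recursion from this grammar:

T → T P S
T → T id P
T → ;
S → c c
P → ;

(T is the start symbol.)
T is directly left-recursive. The standard transformation for
  A → A α₁ | ... | A α_m | β₁ | ... | β_n
is
  A  → β₁ A' | ... | β_n A'
  A' → α₁ A' | ... | α_m A' | ε

T → ; becomes T → ; T'
T → T P S becomes T' → P S T'
T → T id P becomes T' → id P T'
Add T' → ε

Productions for other non-terminals are unchanged:
  S → c c
  P → ;

Resulting grammar:
T → ; T'
T' → P S T'
T' → id P T'
T' → ε
S → c c
P → ;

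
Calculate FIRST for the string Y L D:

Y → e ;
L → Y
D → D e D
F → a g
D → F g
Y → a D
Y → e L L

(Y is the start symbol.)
FIRST sets of the non-terminals involved (from the grammar, by fixed-point iteration):
  FIRST(Y) = { 'a', 'e' }

To compute FIRST(Y L D), process the symbols left to right:
Symbol Y is a non-terminal. Add FIRST(Y) \ {ε} = { 'a', 'e' }
Y is not nullable (ε ∉ FIRST(Y)), so stop here.
FIRST(Y L D) = { 'a', 'e' }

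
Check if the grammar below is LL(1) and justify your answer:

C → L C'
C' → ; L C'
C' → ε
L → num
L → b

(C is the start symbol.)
Yes, the grammar is LL(1).

A grammar is LL(1) if for each non-terminal N with multiple productions, the predict sets of those productions are pairwise disjoint, where PREDICT(N → α) = (FIRST(α) \ {ε}) ∪ (FOLLOW(N) if α ⇒* ε).

Relevant sets:
  FOLLOW(C') = { $ }

For C':
  PREDICT(C' → ';' L C') = { ';' }
  PREDICT(C' → ε) = { $ }
For L:
  PREDICT(L → num) = { 'num' }
  PREDICT(L → b) = { 'b' }
C has a single production, so nothing to check there.

All predict sets are disjoint. The grammar IS LL(1).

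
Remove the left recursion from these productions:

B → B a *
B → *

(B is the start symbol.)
B is directly left-recursive. The standard transformation for
  A → A α₁ | ... | A α_m | β₁ | ... | β_n
is
  A  → β₁ A' | ... | β_n A'
  A' → α₁ A' | ... | α_m A' | ε

B → * becomes B → * B'
B → B a * becomes B' → a * B'
Add B' → ε

Resulting grammar:
B → * B'
B' → a * B'
B' → ε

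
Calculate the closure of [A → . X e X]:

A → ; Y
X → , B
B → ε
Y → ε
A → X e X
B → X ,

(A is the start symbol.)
To compute CLOSURE, for each item [A → α.Bβ] where B is a non-terminal, add [B → .γ] for all productions B → γ; repeat for the newly added items until nothing changes.

Start with: [A → . X e X]
  [A → . X e X] has the dot before X: add [X → . , B]
No further items can be added.

CLOSURE = { [A → . X e X], [X → . , B] }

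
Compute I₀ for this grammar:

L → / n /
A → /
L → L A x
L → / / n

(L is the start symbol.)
{ [L → . / / n], [L → . / n /], [L → . L A x], [L' → . L] }

First, augment the grammar with L' → L
I₀ = CLOSURE({ [L' → . L] }):
  [L' → . L] has the dot before L: add [L → . / n /], [L → . L A x], [L → . / / n]
No further items can be added.

I₀ = { [L → . / / n], [L → . / n /], [L → . L A x], [L' → . L] }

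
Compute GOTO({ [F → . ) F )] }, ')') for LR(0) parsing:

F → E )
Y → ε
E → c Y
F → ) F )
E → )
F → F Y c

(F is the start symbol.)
GOTO(I, ')') = CLOSURE({ [A → αX.β] : [A → α.Xβ] ∈ I, X = ')' })

Items with dot before ')', with the dot advanced:
  [F → . ) F )] → [F → ) . F )]
Closure of the advanced items:
  [F → ) . F )] has the dot before F: add [F → . E )], [F → . ) F )], [F → . F Y c]
  [F → . E )] has the dot before E: add [E → . c Y], [E → . )]

GOTO = { [E → . )], [E → . c Y], [F → ) . F )], [F → . ) F )], [F → . E )], [F → . F Y c] }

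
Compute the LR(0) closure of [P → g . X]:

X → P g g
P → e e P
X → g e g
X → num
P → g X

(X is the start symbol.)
Start with: [P → g . X]
  [P → g . X] has the dot before X: add [X → . P g g], [X → . g e g], [X → . num]
  [X → . P g g] has the dot before P: add [P → . e e P], [P → . g X]
No further items can be added.

CLOSURE = { [P → . e e P], [P → . g X], [P → g . X], [X → . P g g], [X → . g e g], [X → . num] }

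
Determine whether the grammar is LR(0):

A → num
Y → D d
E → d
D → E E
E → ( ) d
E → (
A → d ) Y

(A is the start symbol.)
No. Shift-reduce conflict between [E → ( .] and [E → ( . ) d]

A grammar is LR(0) if no state in the canonical LR(0) collection has:
  - both a shift item (dot before a terminal) and a complete item (shift-reduce conflict), or
  - two or more complete items (reduce-reduce conflict; the accept item [A' → A .] counts as a complete item here).

Augment with A' → A and build the canonical LR(0) collection (I0 = CLOSURE({[A' → . A]}), then GOTO on every symbol after a dot until no new states appear). It has 14 states:
  I0: { [A → . d ) Y], [A → . num], [A' → . A] }  — shift
  I1: { [A' → A .] }  — accept
  I2: { [A → d . ) Y] }  — shift
  I3: { [A → num .] }  — reduce
  I4: { [A → d ) . Y], [D → . E E], [E → . ( ) d], [E → . (], [E → . d], [Y → . D d] }  — shift
  I5: { [E → ( . ) d], [E → ( .] }  — shift, reduce
  I6: { [Y → D . d] }  — shift
  I7: { [D → E . E], [E → . ( ) d], [E → . (], [E → . d] }  — shift
  I8: { [A → d ) Y .] }  — reduce
  I9: { [E → d .] }  — reduce
  I10: { [D → E E .] }  — reduce
  I11: { [Y → D d .] }  — reduce
  I12: { [E → ( ) . d] }  — shift
  I13: { [E → ( ) d .] }  — reduce

Conflict in state I5:
  Shift-reduce conflict between [E → ( .] and [E → ( . ) d]
So the grammar is NOT LR(0).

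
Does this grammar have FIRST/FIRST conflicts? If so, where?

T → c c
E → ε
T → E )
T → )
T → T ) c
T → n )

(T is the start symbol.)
Yes. T → c c / T → T ')' c on { 'c' }; T → E ')' / T → ')' on { ')' }; T → E ')' / T → T ')' c on { ')' }; T → ')' / T → T ')' c on { ')' }; T → T ')' c / T → n ')' on { 'n' }

A FIRST/FIRST conflict occurs when two productions N → α and N → β for the same non-terminal have FIRST(α) ∩ FIRST(β) ≠ ∅ (with ε ∈ FIRST of a nullable right-hand side, so two nullable alternatives also conflict).

FIRST sets of the non-terminals at (or reachable through a nullable prefix from) the front of some alternative:
  FIRST(E) = { ε }
  FIRST(T) = { ')', 'c', 'n' }

Productions for T:
  T → c c: FIRST = { 'c' }
  T → E ): FIRST = { ')' }
  T → ): FIRST = { ')' }
  T → T ) c: FIRST = { ')', 'c', 'n' }
  T → n ): FIRST = { 'n' }
E has only one production, so no FIRST/FIRST conflict is possible there.

Conflict for T: T → c c and T → T ) c
  Overlap: { 'c' }
Conflict for T: T → E ) and T → )
  Overlap: { ')' }
Conflict for T: T → E ) and T → T ) c
  Overlap: { ')' }
Conflict for T: T → ) and T → T ) c
  Overlap: { ')' }
Conflict for T: T → T ) c and T → n )
  Overlap: { 'n' }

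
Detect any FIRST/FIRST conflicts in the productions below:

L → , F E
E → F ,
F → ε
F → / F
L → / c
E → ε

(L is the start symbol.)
No FIRST/FIRST conflicts.

FIRST sets of the non-terminals at (or reachable through a nullable prefix from) the front of some alternative:
  FIRST(F) = { '/', ε }

Productions for L:
  L → , F E: FIRST = { ',' }
  L → / c: FIRST = { '/' }
Productions for E:
  E → F ,: FIRST = { ',', '/' }
  E → ε: FIRST = { ε }
Productions for F:
  F → ε: FIRST = { ε }
  F → / F: FIRST = { '/' }

All alternatives of each non-terminal have pairwise disjoint FIRST sets.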